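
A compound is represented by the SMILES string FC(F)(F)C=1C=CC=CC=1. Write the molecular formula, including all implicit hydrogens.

Walk through each heavy atom and fill implicit hydrogens from standard valence (C 4, N 3, O 2, S 2, halogen 1):
  atom 1: F (halogen, monovalent) → 0 H
  atom 2: C, bond orders sum to 4 (valence 4) → 0 H
  atom 3: F (halogen, monovalent) → 0 H
  atom 4: F (halogen, monovalent) → 0 H
  atom 5: C, bond orders sum to 4 (valence 4) → 0 H
  atom 6: C, bond orders sum to 3 (valence 4) → 1 H
  atom 7: C, bond orders sum to 3 (valence 4) → 1 H
  atom 8: C, bond orders sum to 3 (valence 4) → 1 H
  atom 9: C, bond orders sum to 3 (valence 4) → 1 H
  atom 10: C, bond orders sum to 3 (valence 4) → 1 H
Totals → C:7, H:5, F:3.
In Hill order: C7H5F3.

C7H5F3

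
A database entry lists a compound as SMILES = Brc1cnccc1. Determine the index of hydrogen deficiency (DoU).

4

Molecular formula: C5H4BrN.
DoU = (2C + 2 + N − H − X) / 2, where X is the halogen count and O/S are ignored.
    = (2·5 + 2 + 1 − 4 − 1) / 2 = 8 / 2 = 4.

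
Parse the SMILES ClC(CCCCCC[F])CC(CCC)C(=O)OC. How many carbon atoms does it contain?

14

Count every carbon token in the SMILES (each C, including those in ring-closure positions and inside branches).
Carbon count: 14.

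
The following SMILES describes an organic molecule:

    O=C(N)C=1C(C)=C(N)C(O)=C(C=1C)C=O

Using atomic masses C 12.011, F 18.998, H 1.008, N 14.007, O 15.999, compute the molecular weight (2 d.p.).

First, the molecular formula is C10H12N2O3 (counting implicit H from valence).
  C: 10 × 12.011 = 120.110
  H: 12 × 1.008 = 12.096
  N: 2 × 14.007 = 28.014
  O: 3 × 15.999 = 47.997
Sum: 10×12.011 + 12×1.008 + 2×14.007 + 3×15.999 = 208.217 → 208.22 g/mol.

208.22 g/mol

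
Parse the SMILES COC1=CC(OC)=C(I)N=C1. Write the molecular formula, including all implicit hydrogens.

Walk through each heavy atom and fill implicit hydrogens from standard valence (C 4, N 3, O 2, S 2, halogen 1):
  atom 1: C, bond orders sum to 1 (valence 4) → 3 H
  atom 2: O, bond orders sum to 2 (valence 2) → 0 H
  atom 3: C, bond orders sum to 4 (valence 4) → 0 H
  atom 4: C, bond orders sum to 3 (valence 4) → 1 H
  atom 5: C, bond orders sum to 4 (valence 4) → 0 H
  atom 6: O, bond orders sum to 2 (valence 2) → 0 H
  atom 7: C, bond orders sum to 1 (valence 4) → 3 H
  atom 8: C, bond orders sum to 4 (valence 4) → 0 H
  atom 9: I (halogen, monovalent) → 0 H
  atom 10: N, bond orders sum to 3 (valence 3) → 0 H
  atom 11: C, bond orders sum to 3 (valence 4) → 1 H
Totals → C:7, H:8, I:1, N:1, O:2.

C7H8INO2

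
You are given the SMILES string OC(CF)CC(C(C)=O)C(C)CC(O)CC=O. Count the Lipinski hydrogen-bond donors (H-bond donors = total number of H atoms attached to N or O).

Donors: find every N or O and count the H atoms it carries.
  atom 1 (O): bond orders sum to 1 → 1 H
  atom 9 (O): bond orders sum to 2 → 0 H
  atom 14 (O): bond orders sum to 1 → 1 H
  atom 17 (O): bond orders sum to 2 → 0 H
Lipinski HBD = 2.

2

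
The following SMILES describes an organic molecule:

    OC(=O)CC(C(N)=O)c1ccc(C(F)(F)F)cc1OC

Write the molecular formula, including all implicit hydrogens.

C12H12F3NO4

Walk through each heavy atom and fill implicit hydrogens from standard valence (C 4, N 3, O 2, S 2, halogen 1); for lowercase aromatic atoms, an aromatic c carries 1 H when it has two neighbours and 0 H with three, and aromatic n carries 0 H:
  atom 1: O, bond orders sum to 1 (valence 2) → 1 H
  atom 2: C, bond orders sum to 4 (valence 4) → 0 H
  atom 3: O, bond orders sum to 2 (valence 2) → 0 H
  atom 4: C, bond orders sum to 2 (valence 4) → 2 H
  atom 5: C, bond orders sum to 3 (valence 4) → 1 H
  atom 6: C, bond orders sum to 4 (valence 4) → 0 H
  atom 7: N, bond orders sum to 1 (valence 3) → 2 H
  atom 8: O, bond orders sum to 2 (valence 2) → 0 H
  atom 9: aromatic c, 3 neighbours → 0 H
  atom 10: aromatic c, 2 neighbours → 1 H
  atom 11: aromatic c, 2 neighbours → 1 H
  atom 12: aromatic c, 3 neighbours → 0 H
  atom 13: C, bond orders sum to 4 (valence 4) → 0 H
  atom 14: F (halogen, monovalent) → 0 H
  atom 15: F (halogen, monovalent) → 0 H
  atom 16: F (halogen, monovalent) → 0 H
  atom 17: aromatic c, 2 neighbours → 1 H
  atom 18: aromatic c, 3 neighbours → 0 H
  atom 19: O, bond orders sum to 2 (valence 2) → 0 H
  atom 20: C, bond orders sum to 1 (valence 4) → 3 H
Totals → C:12, H:12, F:3, N:1, O:4.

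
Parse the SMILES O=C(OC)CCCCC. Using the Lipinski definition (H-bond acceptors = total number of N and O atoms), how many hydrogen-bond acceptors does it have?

2

N atoms: 0; O atoms: 2.
Lipinski HBA = 0 + 2 = 2.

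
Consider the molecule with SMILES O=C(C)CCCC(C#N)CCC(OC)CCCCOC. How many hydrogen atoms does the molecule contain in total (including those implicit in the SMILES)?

29

Walk through each heavy atom and fill implicit hydrogens from standard valence (C 4, N 3, O 2, S 2, halogen 1):
  atom 1: O, bond orders sum to 2 (valence 2) → 0 H
  atom 2: C, bond orders sum to 4 (valence 4) → 0 H
  atom 3: C, bond orders sum to 1 (valence 4) → 3 H
  atom 4: C, bond orders sum to 2 (valence 4) → 2 H
  atom 5: C, bond orders sum to 2 (valence 4) → 2 H
  atom 6: C, bond orders sum to 2 (valence 4) → 2 H
  atom 7: C, bond orders sum to 3 (valence 4) → 1 H
  atom 8: C, bond orders sum to 4 (valence 4) → 0 H
  atom 9: N, bond orders sum to 3 (valence 3) → 0 H
  atom 10: C, bond orders sum to 2 (valence 4) → 2 H
  atom 11: C, bond orders sum to 2 (valence 4) → 2 H
  atom 12: C, bond orders sum to 3 (valence 4) → 1 H
  atom 13: O, bond orders sum to 2 (valence 2) → 0 H
  atom 14: C, bond orders sum to 1 (valence 4) → 3 H
  atom 15: C, bond orders sum to 2 (valence 4) → 2 H
  atom 16: C, bond orders sum to 2 (valence 4) → 2 H
  atom 17: C, bond orders sum to 2 (valence 4) → 2 H
  atom 18: C, bond orders sum to 2 (valence 4) → 2 H
  atom 19: O, bond orders sum to 2 (valence 2) → 0 H
  atom 20: C, bond orders sum to 1 (valence 4) → 3 H
Total hydrogens: 29.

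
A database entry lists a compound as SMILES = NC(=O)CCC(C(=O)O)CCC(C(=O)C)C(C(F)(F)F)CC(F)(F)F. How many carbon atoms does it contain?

14

Count every carbon token in the SMILES (each C, including those in ring-closure positions and inside branches).
Carbon count: 14.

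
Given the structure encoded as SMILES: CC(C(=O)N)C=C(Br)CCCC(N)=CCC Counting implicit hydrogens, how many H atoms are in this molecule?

Walk through each heavy atom and fill implicit hydrogens from standard valence (C 4, N 3, O 2, S 2, halogen 1):
  atom 1: C, bond orders sum to 1 (valence 4) → 3 H
  atom 2: C, bond orders sum to 3 (valence 4) → 1 H
  atom 3: C, bond orders sum to 4 (valence 4) → 0 H
  atom 4: O, bond orders sum to 2 (valence 2) → 0 H
  atom 5: N, bond orders sum to 1 (valence 3) → 2 H
  atom 6: C, bond orders sum to 3 (valence 4) → 1 H
  atom 7: C, bond orders sum to 4 (valence 4) → 0 H
  atom 8: Br (halogen, monovalent) → 0 H
  atom 9: C, bond orders sum to 2 (valence 4) → 2 H
  atom 10: C, bond orders sum to 2 (valence 4) → 2 H
  atom 11: C, bond orders sum to 2 (valence 4) → 2 H
  atom 12: C, bond orders sum to 4 (valence 4) → 0 H
  atom 13: N, bond orders sum to 1 (valence 3) → 2 H
  atom 14: C, bond orders sum to 3 (valence 4) → 1 H
  atom 15: C, bond orders sum to 2 (valence 4) → 2 H
  atom 16: C, bond orders sum to 1 (valence 4) → 3 H
Total hydrogens: 21.

21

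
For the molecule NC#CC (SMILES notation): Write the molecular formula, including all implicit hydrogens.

C3H5N

Walk through each heavy atom and fill implicit hydrogens from standard valence (C 4, N 3, O 2, S 2, halogen 1):
  atom 1: N, bond orders sum to 1 (valence 3) → 2 H
  atom 2: C, bond orders sum to 4 (valence 4) → 0 H
  atom 3: C, bond orders sum to 4 (valence 4) → 0 H
  atom 4: C, bond orders sum to 1 (valence 4) → 3 H
Totals → C:3, H:5, N:1.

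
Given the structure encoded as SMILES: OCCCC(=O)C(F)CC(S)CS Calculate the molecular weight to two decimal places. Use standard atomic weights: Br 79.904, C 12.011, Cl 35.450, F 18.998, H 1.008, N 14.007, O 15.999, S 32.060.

First, the molecular formula is C8H15FO2S2 (counting implicit H from valence).
  C: 8 × 12.011 = 96.088
  F: 1 × 18.998 = 18.998
  H: 15 × 1.008 = 15.120
  O: 2 × 15.999 = 31.998
  S: 2 × 32.060 = 64.120
Sum: 8×12.011 + 1×18.998 + 15×1.008 + 2×15.999 + 2×32.060 = 226.324 → 226.32 g/mol.

226.32 g/mol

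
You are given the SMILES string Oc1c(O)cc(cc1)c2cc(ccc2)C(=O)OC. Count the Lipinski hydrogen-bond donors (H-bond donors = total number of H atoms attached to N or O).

Donors: find every N or O and count the H atoms it carries.
  atom 1 (O): bond orders sum to 1 → 1 H
  atom 4 (O): bond orders sum to 1 → 1 H
  atom 16 (O): bond orders sum to 2 → 0 H
  atom 17 (O): bond orders sum to 2 → 0 H
Lipinski HBD = 2.

2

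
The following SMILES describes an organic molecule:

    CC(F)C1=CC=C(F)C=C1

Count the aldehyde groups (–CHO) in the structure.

Scan the SMILES for the aldehyde motif — none present.

0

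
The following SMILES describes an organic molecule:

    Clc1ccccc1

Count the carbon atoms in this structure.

Count every carbon token in the SMILES (each C, including those in ring-closure positions and inside branches).
Carbon count: 6.

6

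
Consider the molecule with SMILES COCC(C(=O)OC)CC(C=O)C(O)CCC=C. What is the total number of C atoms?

13

Count every carbon token in the SMILES (each C, including those in ring-closure positions and inside branches).
Carbon count: 13.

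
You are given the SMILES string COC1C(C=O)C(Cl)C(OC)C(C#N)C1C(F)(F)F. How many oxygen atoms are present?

3

Scan the SMILES for O atoms (remember two-letter symbols like Cl and Br are single atoms).
Oxygen count: 3.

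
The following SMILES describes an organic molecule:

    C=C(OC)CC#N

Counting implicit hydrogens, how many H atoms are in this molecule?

Walk through each heavy atom and fill implicit hydrogens from standard valence (C 4, N 3, O 2, S 2, halogen 1):
  atom 1: C, bond orders sum to 2 (valence 4) → 2 H
  atom 2: C, bond orders sum to 4 (valence 4) → 0 H
  atom 3: O, bond orders sum to 2 (valence 2) → 0 H
  atom 4: C, bond orders sum to 1 (valence 4) → 3 H
  atom 5: C, bond orders sum to 2 (valence 4) → 2 H
  atom 6: C, bond orders sum to 4 (valence 4) → 0 H
  atom 7: N, bond orders sum to 3 (valence 3) → 0 H
Total hydrogens: 7.

7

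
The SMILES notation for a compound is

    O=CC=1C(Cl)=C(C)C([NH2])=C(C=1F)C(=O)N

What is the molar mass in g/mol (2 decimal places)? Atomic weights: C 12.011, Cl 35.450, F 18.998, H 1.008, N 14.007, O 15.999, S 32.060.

230.62 g/mol

First, the molecular formula is C9H8ClFN2O2 (counting implicit H from valence).
  C: 9 × 12.011 = 108.099
  Cl: 1 × 35.450 = 35.450
  F: 1 × 18.998 = 18.998
  H: 8 × 1.008 = 8.064
  N: 2 × 14.007 = 28.014
  O: 2 × 15.999 = 31.998
Sum: 9×12.011 + 1×35.450 + 1×18.998 + 8×1.008 + 2×14.007 + 2×15.999 = 230.623 → 230.62 g/mol.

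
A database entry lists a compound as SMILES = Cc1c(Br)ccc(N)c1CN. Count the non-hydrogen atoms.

Every atom symbol written in the SMILES (organic subset) is one heavy atom; implicit H are not written.
Heavy atoms by element → Br:1, C:8, N:2.
Total: 11.

11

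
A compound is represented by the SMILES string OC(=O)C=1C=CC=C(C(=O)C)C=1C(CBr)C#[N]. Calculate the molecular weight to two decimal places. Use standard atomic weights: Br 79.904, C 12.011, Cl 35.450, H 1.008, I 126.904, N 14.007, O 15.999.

First, the molecular formula is C12H10BrNO3 (counting implicit H from valence).
  Br: 1 × 79.904 = 79.904
  C: 12 × 12.011 = 144.132
  H: 10 × 1.008 = 10.080
  N: 1 × 14.007 = 14.007
  O: 3 × 15.999 = 47.997
Sum: 1×79.904 + 12×12.011 + 10×1.008 + 1×14.007 + 3×15.999 = 296.120 → 296.12 g/mol.

296.12 g/mol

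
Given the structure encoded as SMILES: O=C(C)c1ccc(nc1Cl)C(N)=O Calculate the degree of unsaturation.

6

Molecular formula: C8H7ClN2O2.
DoU = (2C + 2 + N − H − X) / 2, where X is the halogen count and O/S are ignored.
    = (2·8 + 2 + 2 − 7 − 1) / 2 = 12 / 2 = 6.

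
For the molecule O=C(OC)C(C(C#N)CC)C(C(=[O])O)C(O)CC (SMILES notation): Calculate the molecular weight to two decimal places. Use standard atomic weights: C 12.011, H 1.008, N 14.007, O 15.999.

First, the molecular formula is C12H19NO5 (counting implicit H from valence).
  C: 12 × 12.011 = 144.132
  H: 19 × 1.008 = 19.152
  N: 1 × 14.007 = 14.007
  O: 5 × 15.999 = 79.995
Sum: 12×12.011 + 19×1.008 + 1×14.007 + 5×15.999 = 257.286 → 257.29 g/mol.

257.29 g/mol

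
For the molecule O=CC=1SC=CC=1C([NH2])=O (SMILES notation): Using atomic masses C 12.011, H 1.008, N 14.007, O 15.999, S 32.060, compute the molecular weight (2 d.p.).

155.17 g/mol

First, the molecular formula is C6H5NO2S (counting implicit H from valence).
  C: 6 × 12.011 = 72.066
  H: 5 × 1.008 = 5.040
  N: 1 × 14.007 = 14.007
  O: 2 × 15.999 = 31.998
  S: 1 × 32.060 = 32.060
Sum: 6×12.011 + 5×1.008 + 1×14.007 + 2×15.999 + 1×32.060 = 155.171 → 155.17 g/mol.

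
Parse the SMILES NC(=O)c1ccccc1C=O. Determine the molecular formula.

C8H7NO2

Walk through each heavy atom and fill implicit hydrogens from standard valence (C 4, N 3, O 2, S 2, halogen 1); for lowercase aromatic atoms, an aromatic c carries 1 H when it has two neighbours and 0 H with three, and aromatic n carries 0 H:
  atom 1: N, bond orders sum to 1 (valence 3) → 2 H
  atom 2: C, bond orders sum to 4 (valence 4) → 0 H
  atom 3: O, bond orders sum to 2 (valence 2) → 0 H
  atom 4: aromatic c, 3 neighbours → 0 H
  atom 5: aromatic c, 2 neighbours → 1 H
  atom 6: aromatic c, 2 neighbours → 1 H
  atom 7: aromatic c, 2 neighbours → 1 H
  atom 8: aromatic c, 2 neighbours → 1 H
  atom 9: aromatic c, 3 neighbours → 0 H
  atom 10: C, bond orders sum to 3 (valence 4) → 1 H
  atom 11: O, bond orders sum to 2 (valence 2) → 0 H
Totals → C:8, H:7, N:1, O:2.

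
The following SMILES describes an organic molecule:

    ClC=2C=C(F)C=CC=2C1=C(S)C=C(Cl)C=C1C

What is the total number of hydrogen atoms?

9

Walk through each heavy atom and fill implicit hydrogens from standard valence (C 4, N 3, O 2, S 2, halogen 1):
  atom 1: Cl (halogen, monovalent) → 0 H
  atom 2: C, bond orders sum to 4 (valence 4) → 0 H
  atom 3: C, bond orders sum to 3 (valence 4) → 1 H
  atom 4: C, bond orders sum to 4 (valence 4) → 0 H
  atom 5: F (halogen, monovalent) → 0 H
  atom 6: C, bond orders sum to 3 (valence 4) → 1 H
  atom 7: C, bond orders sum to 3 (valence 4) → 1 H
  atom 8: C, bond orders sum to 4 (valence 4) → 0 H
  atom 9: C, bond orders sum to 4 (valence 4) → 0 H
  atom 10: C, bond orders sum to 4 (valence 4) → 0 H
  atom 11: S, bond orders sum to 1 (valence 2) → 1 H
  atom 12: C, bond orders sum to 3 (valence 4) → 1 H
  atom 13: C, bond orders sum to 4 (valence 4) → 0 H
  atom 14: Cl (halogen, monovalent) → 0 H
  atom 15: C, bond orders sum to 3 (valence 4) → 1 H
  atom 16: C, bond orders sum to 4 (valence 4) → 0 H
  atom 17: C, bond orders sum to 1 (valence 4) → 3 H
Total hydrogens: 9.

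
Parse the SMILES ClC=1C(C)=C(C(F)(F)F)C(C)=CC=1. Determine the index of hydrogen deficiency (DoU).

Molecular formula: C9H8ClF3.
DoU = (2C + 2 + N − H − X) / 2, where X is the halogen count and O/S are ignored.
    = (2·9 + 2 + 0 − 8 − 4) / 2 = 8 / 2 = 4.

4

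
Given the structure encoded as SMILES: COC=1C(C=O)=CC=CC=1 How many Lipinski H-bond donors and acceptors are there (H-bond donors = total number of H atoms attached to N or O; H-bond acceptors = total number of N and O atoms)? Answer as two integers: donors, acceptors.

0, 2

Donors: find every N or O and count the H atoms it carries.
  atom 2 (O): bond orders sum to 2 → 0 H
  atom 6 (O): bond orders sum to 2 → 0 H
Lipinski HBD = 0.
Acceptors: N atoms = 0, O atoms = 2 → HBA = 2.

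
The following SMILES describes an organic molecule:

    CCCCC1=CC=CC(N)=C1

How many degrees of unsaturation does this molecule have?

4

Degree of unsaturation = (number of rings) + (number of π bonds).
Ring closures in the SMILES: 1.
π bonds: 3 double bonds (each 1 DoU) → 3 DoU from unsaturation.
Total DoU = 1 + 3 = 4.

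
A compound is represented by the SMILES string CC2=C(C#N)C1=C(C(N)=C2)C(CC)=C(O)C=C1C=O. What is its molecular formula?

C15H14N2O2

Walk through each heavy atom and fill implicit hydrogens from standard valence (C 4, N 3, O 2, S 2, halogen 1):
  atom 1: C, bond orders sum to 1 (valence 4) → 3 H
  atom 2: C, bond orders sum to 4 (valence 4) → 0 H
  atom 3: C, bond orders sum to 4 (valence 4) → 0 H
  atom 4: C, bond orders sum to 4 (valence 4) → 0 H
  atom 5: N, bond orders sum to 3 (valence 3) → 0 H
  atom 6: C, bond orders sum to 4 (valence 4) → 0 H
  atom 7: C, bond orders sum to 4 (valence 4) → 0 H
  atom 8: C, bond orders sum to 4 (valence 4) → 0 H
  atom 9: N, bond orders sum to 1 (valence 3) → 2 H
  atom 10: C, bond orders sum to 3 (valence 4) → 1 H
  atom 11: C, bond orders sum to 4 (valence 4) → 0 H
  atom 12: C, bond orders sum to 2 (valence 4) → 2 H
  atom 13: C, bond orders sum to 1 (valence 4) → 3 H
  atom 14: C, bond orders sum to 4 (valence 4) → 0 H
  atom 15: O, bond orders sum to 1 (valence 2) → 1 H
  atom 16: C, bond orders sum to 3 (valence 4) → 1 H
  atom 17: C, bond orders sum to 4 (valence 4) → 0 H
  atom 18: C, bond orders sum to 3 (valence 4) → 1 H
  atom 19: O, bond orders sum to 2 (valence 2) → 0 H
Totals → C:15, H:14, N:2, O:2.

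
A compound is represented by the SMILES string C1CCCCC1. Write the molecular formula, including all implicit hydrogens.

C6H12

Walk through each heavy atom and fill implicit hydrogens from standard valence (C 4, N 3, O 2, S 2, halogen 1):
  atom 1: C, bond orders sum to 2 (valence 4) → 2 H
  atom 2: C, bond orders sum to 2 (valence 4) → 2 H
  atom 3: C, bond orders sum to 2 (valence 4) → 2 H
  atom 4: C, bond orders sum to 2 (valence 4) → 2 H
  atom 5: C, bond orders sum to 2 (valence 4) → 2 H
  atom 6: C, bond orders sum to 2 (valence 4) → 2 H
Totals → C:6, H:12.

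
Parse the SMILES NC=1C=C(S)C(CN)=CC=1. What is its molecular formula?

Walk through each heavy atom and fill implicit hydrogens from standard valence (C 4, N 3, O 2, S 2, halogen 1):
  atom 1: N, bond orders sum to 1 (valence 3) → 2 H
  atom 2: C, bond orders sum to 4 (valence 4) → 0 H
  atom 3: C, bond orders sum to 3 (valence 4) → 1 H
  atom 4: C, bond orders sum to 4 (valence 4) → 0 H
  atom 5: S, bond orders sum to 1 (valence 2) → 1 H
  atom 6: C, bond orders sum to 4 (valence 4) → 0 H
  atom 7: C, bond orders sum to 2 (valence 4) → 2 H
  atom 8: N, bond orders sum to 1 (valence 3) → 2 H
  atom 9: C, bond orders sum to 3 (valence 4) → 1 H
  atom 10: C, bond orders sum to 3 (valence 4) → 1 H
Totals → C:7, H:10, N:2, S:1.
In Hill order: C7H10N2S.

C7H10N2S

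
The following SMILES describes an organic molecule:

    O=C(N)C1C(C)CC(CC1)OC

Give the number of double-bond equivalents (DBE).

2

Degree of unsaturation = (number of rings) + (number of π bonds).
Ring closures in the SMILES: 1.
π bonds: 1 double bond (each 1 DoU) → 1 DoU from unsaturation.
Total DoU = 1 + 1 = 2.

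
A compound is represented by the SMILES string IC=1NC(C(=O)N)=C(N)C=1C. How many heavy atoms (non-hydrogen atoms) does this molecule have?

11

Every atom symbol written in the SMILES (organic subset) is one heavy atom; implicit H are not written.
Heavy atoms by element → C:6, I:1, N:3, O:1.
Total: 11.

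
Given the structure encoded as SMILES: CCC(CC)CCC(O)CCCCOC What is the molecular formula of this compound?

C13H28O2

Walk through each heavy atom and fill implicit hydrogens from standard valence (C 4, N 3, O 2, S 2, halogen 1):
  atom 1: C, bond orders sum to 1 (valence 4) → 3 H
  atom 2: C, bond orders sum to 2 (valence 4) → 2 H
  atom 3: C, bond orders sum to 3 (valence 4) → 1 H
  atom 4: C, bond orders sum to 2 (valence 4) → 2 H
  atom 5: C, bond orders sum to 1 (valence 4) → 3 H
  atom 6: C, bond orders sum to 2 (valence 4) → 2 H
  atom 7: C, bond orders sum to 2 (valence 4) → 2 H
  atom 8: C, bond orders sum to 3 (valence 4) → 1 H
  atom 9: O, bond orders sum to 1 (valence 2) → 1 H
  atom 10: C, bond orders sum to 2 (valence 4) → 2 H
  atom 11: C, bond orders sum to 2 (valence 4) → 2 H
  atom 12: C, bond orders sum to 2 (valence 4) → 2 H
  atom 13: C, bond orders sum to 2 (valence 4) → 2 H
  atom 14: O, bond orders sum to 2 (valence 2) → 0 H
  atom 15: C, bond orders sum to 1 (valence 4) → 3 H
Totals → C:13, H:28, O:2.
In Hill order: C13H28O2.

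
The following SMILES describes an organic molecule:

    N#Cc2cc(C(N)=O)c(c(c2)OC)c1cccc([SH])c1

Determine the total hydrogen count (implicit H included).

Walk through each heavy atom and fill implicit hydrogens from standard valence (C 4, N 3, O 2, S 2, halogen 1); for lowercase aromatic atoms, an aromatic c carries 1 H when it has two neighbours and 0 H with three, and aromatic n carries 0 H:
  atom 1: N, bond orders sum to 3 (valence 3) → 0 H
  atom 2: C, bond orders sum to 4 (valence 4) → 0 H
  atom 3: aromatic c, 3 neighbours → 0 H
  atom 4: aromatic c, 2 neighbours → 1 H
  atom 5: aromatic c, 3 neighbours → 0 H
  atom 6: C, bond orders sum to 4 (valence 4) → 0 H
  atom 7: N, bond orders sum to 1 (valence 3) → 2 H
  atom 8: O, bond orders sum to 2 (valence 2) → 0 H
  atom 9: aromatic c, 3 neighbours → 0 H
  atom 10: aromatic c, 3 neighbours → 0 H
  atom 11: aromatic c, 2 neighbours → 1 H
  atom 12: O, bond orders sum to 2 (valence 2) → 0 H
  atom 13: C, bond orders sum to 1 (valence 4) → 3 H
  atom 14: aromatic c, 3 neighbours → 0 H
  atom 15: aromatic c, 2 neighbours → 1 H
  atom 16: aromatic c, 2 neighbours → 1 H
  atom 17: aromatic c, 2 neighbours → 1 H
  atom 18: aromatic c, 3 neighbours → 0 H
  atom 19: S with explicit H count 1
  atom 20: aromatic c, 2 neighbours → 1 H
Total hydrogens: 12.

12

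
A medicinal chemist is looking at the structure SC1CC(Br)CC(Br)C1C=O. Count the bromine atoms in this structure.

2

Scan the SMILES for Br atoms (remember two-letter symbols like Cl and Br are single atoms).
Bromine count: 2.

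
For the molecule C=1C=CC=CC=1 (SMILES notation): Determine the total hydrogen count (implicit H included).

6

Walk through each heavy atom and fill implicit hydrogens from standard valence (C 4, N 3, O 2, S 2, halogen 1):
  atom 1: C, bond orders sum to 3 (valence 4) → 1 H
  atom 2: C, bond orders sum to 3 (valence 4) → 1 H
  atom 3: C, bond orders sum to 3 (valence 4) → 1 H
  atom 4: C, bond orders sum to 3 (valence 4) → 1 H
  atom 5: C, bond orders sum to 3 (valence 4) → 1 H
  atom 6: C, bond orders sum to 3 (valence 4) → 1 H
Total hydrogens: 6.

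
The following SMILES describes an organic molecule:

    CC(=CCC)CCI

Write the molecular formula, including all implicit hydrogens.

C7H13I

Walk through each heavy atom and fill implicit hydrogens from standard valence (C 4, N 3, O 2, S 2, halogen 1):
  atom 1: C, bond orders sum to 1 (valence 4) → 3 H
  atom 2: C, bond orders sum to 4 (valence 4) → 0 H
  atom 3: C, bond orders sum to 3 (valence 4) → 1 H
  atom 4: C, bond orders sum to 2 (valence 4) → 2 H
  atom 5: C, bond orders sum to 1 (valence 4) → 3 H
  atom 6: C, bond orders sum to 2 (valence 4) → 2 H
  atom 7: C, bond orders sum to 2 (valence 4) → 2 H
  atom 8: I (halogen, monovalent) → 0 H
Totals → C:7, H:13, I:1.
In Hill order: C7H13I.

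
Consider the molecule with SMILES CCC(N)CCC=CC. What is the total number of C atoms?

8

Count every carbon token in the SMILES (each C, including those in ring-closure positions and inside branches).
Carbon count: 8.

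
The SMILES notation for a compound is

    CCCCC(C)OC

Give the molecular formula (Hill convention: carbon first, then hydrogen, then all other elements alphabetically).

Walk through each heavy atom and fill implicit hydrogens from standard valence (C 4, N 3, O 2, S 2, halogen 1):
  atom 1: C, bond orders sum to 1 (valence 4) → 3 H
  atom 2: C, bond orders sum to 2 (valence 4) → 2 H
  atom 3: C, bond orders sum to 2 (valence 4) → 2 H
  atom 4: C, bond orders sum to 2 (valence 4) → 2 H
  atom 5: C, bond orders sum to 3 (valence 4) → 1 H
  atom 6: C, bond orders sum to 1 (valence 4) → 3 H
  atom 7: O, bond orders sum to 2 (valence 2) → 0 H
  atom 8: C, bond orders sum to 1 (valence 4) → 3 H
Totals → C:7, H:16, O:1.

C7H16O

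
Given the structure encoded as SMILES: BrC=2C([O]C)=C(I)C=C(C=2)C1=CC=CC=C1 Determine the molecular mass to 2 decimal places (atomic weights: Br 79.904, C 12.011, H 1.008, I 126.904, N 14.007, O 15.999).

389.03 g/mol

First, the molecular formula is C13H10BrIO (counting implicit H from valence).
  Br: 1 × 79.904 = 79.904
  C: 13 × 12.011 = 156.143
  H: 10 × 1.008 = 10.080
  I: 1 × 126.904 = 126.904
  O: 1 × 15.999 = 15.999
Sum: 1×79.904 + 13×12.011 + 10×1.008 + 1×126.904 + 1×15.999 = 389.030 → 389.03 g/mol.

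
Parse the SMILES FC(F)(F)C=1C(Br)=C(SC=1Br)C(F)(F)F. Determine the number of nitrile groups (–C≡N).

Scan the SMILES for the nitrile motif — none present.

0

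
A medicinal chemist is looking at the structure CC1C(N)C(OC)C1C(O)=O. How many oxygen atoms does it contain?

3

Scan the SMILES for O atoms (remember two-letter symbols like Cl and Br are single atoms).
Oxygen count: 3.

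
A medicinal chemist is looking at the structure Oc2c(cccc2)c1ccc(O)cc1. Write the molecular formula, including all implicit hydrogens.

C12H10O2

Walk through each heavy atom and fill implicit hydrogens from standard valence (C 4, N 3, O 2, S 2, halogen 1); for lowercase aromatic atoms, an aromatic c carries 1 H when it has two neighbours and 0 H with three, and aromatic n carries 0 H:
  atom 1: O, bond orders sum to 1 (valence 2) → 1 H
  atom 2: aromatic c, 3 neighbours → 0 H
  atom 3: aromatic c, 3 neighbours → 0 H
  atom 4: aromatic c, 2 neighbours → 1 H
  atom 5: aromatic c, 2 neighbours → 1 H
  atom 6: aromatic c, 2 neighbours → 1 H
  atom 7: aromatic c, 2 neighbours → 1 H
  atom 8: aromatic c, 3 neighbours → 0 H
  atom 9: aromatic c, 2 neighbours → 1 H
  atom 10: aromatic c, 2 neighbours → 1 H
  atom 11: aromatic c, 3 neighbours → 0 H
  atom 12: O, bond orders sum to 1 (valence 2) → 1 H
  atom 13: aromatic c, 2 neighbours → 1 H
  atom 14: aromatic c, 2 neighbours → 1 H
Totals → C:12, H:10, O:2.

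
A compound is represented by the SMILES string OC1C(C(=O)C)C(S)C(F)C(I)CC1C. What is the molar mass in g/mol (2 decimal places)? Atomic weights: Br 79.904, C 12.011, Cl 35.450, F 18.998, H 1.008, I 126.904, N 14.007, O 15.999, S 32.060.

346.20 g/mol

First, the molecular formula is C10H16FIO2S (counting implicit H from valence).
  C: 10 × 12.011 = 120.110
  F: 1 × 18.998 = 18.998
  H: 16 × 1.008 = 16.128
  I: 1 × 126.904 = 126.904
  O: 2 × 15.999 = 31.998
  S: 1 × 32.060 = 32.060
Sum: 10×12.011 + 1×18.998 + 16×1.008 + 1×126.904 + 2×15.999 + 1×32.060 = 346.198 → 346.20 g/mol.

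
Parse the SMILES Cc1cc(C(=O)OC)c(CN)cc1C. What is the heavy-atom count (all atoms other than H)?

Every atom symbol written in the SMILES (organic subset) is one heavy atom; implicit H are not written.
Heavy atoms by element → C:11, N:1, O:2.
Total: 14.

14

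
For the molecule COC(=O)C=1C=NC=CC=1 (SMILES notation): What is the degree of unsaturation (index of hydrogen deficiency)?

Degree of unsaturation = (number of rings) + (number of π bonds).
Ring closures in the SMILES: 1.
π bonds: 4 double bonds (each 1 DoU) → 4 DoU from unsaturation.
Total DoU = 1 + 4 = 5.

5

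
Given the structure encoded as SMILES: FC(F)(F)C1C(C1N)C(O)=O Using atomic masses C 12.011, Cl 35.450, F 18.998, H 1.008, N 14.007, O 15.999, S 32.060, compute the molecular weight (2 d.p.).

First, the molecular formula is C5H6F3NO2 (counting implicit H from valence).
  C: 5 × 12.011 = 60.055
  F: 3 × 18.998 = 56.994
  H: 6 × 1.008 = 6.048
  N: 1 × 14.007 = 14.007
  O: 2 × 15.999 = 31.998
Sum: 5×12.011 + 3×18.998 + 6×1.008 + 1×14.007 + 2×15.999 = 169.102 → 169.10 g/mol.

169.10 g/mol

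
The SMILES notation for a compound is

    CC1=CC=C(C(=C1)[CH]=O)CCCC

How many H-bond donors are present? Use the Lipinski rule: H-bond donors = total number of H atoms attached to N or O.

Donors: find every N or O and count the H atoms it carries.
  atom 9 (O): bond orders sum to 2 → 0 H
Lipinski HBD = 0.

0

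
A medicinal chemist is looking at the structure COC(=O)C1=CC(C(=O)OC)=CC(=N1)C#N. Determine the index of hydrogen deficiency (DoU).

Degree of unsaturation = (number of rings) + (number of π bonds).
Ring closures in the SMILES: 1.
π bonds: 5 double bonds (each 1 DoU), 1 triple bond (each 2 DoU) → 7 DoU from unsaturation.
Total DoU = 1 + 7 = 8.

8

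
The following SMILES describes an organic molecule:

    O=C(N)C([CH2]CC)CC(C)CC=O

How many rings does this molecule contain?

In SMILES, each pair of matching ring-closure digits denotes one ring-closing bond; the number of such bonds equals the number of independent rings.
Ring-closure bonds here: 0.

0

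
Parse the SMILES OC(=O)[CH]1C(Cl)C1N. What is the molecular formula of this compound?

Walk through each heavy atom and fill implicit hydrogens from standard valence (C 4, N 3, O 2, S 2, halogen 1):
  atom 1: O, bond orders sum to 1 (valence 2) → 1 H
  atom 2: C, bond orders sum to 4 (valence 4) → 0 H
  atom 3: O, bond orders sum to 2 (valence 2) → 0 H
  atom 4: C with explicit H count 1
  atom 5: C, bond orders sum to 3 (valence 4) → 1 H
  atom 6: Cl (halogen, monovalent) → 0 H
  atom 7: C, bond orders sum to 3 (valence 4) → 1 H
  atom 8: N, bond orders sum to 1 (valence 3) → 2 H
Totals → C:4, H:6, Cl:1, N:1, O:2.
In Hill order: C4H6ClNO2.

C4H6ClNO2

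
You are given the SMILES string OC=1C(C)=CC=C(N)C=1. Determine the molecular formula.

Walk through each heavy atom and fill implicit hydrogens from standard valence (C 4, N 3, O 2, S 2, halogen 1):
  atom 1: O, bond orders sum to 1 (valence 2) → 1 H
  atom 2: C, bond orders sum to 4 (valence 4) → 0 H
  atom 3: C, bond orders sum to 4 (valence 4) → 0 H
  atom 4: C, bond orders sum to 1 (valence 4) → 3 H
  atom 5: C, bond orders sum to 3 (valence 4) → 1 H
  atom 6: C, bond orders sum to 3 (valence 4) → 1 H
  atom 7: C, bond orders sum to 4 (valence 4) → 0 H
  atom 8: N, bond orders sum to 1 (valence 3) → 2 H
  atom 9: C, bond orders sum to 3 (valence 4) → 1 H
Totals → C:7, H:9, N:1, O:1.
In Hill order: C7H9NO.

C7H9NO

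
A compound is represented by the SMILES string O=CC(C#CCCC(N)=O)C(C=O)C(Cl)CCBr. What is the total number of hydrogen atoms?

Walk through each heavy atom and fill implicit hydrogens from standard valence (C 4, N 3, O 2, S 2, halogen 1):
  atom 1: O, bond orders sum to 2 (valence 2) → 0 H
  atom 2: C, bond orders sum to 3 (valence 4) → 1 H
  atom 3: C, bond orders sum to 3 (valence 4) → 1 H
  atom 4: C, bond orders sum to 4 (valence 4) → 0 H
  atom 5: C, bond orders sum to 4 (valence 4) → 0 H
  atom 6: C, bond orders sum to 2 (valence 4) → 2 H
  atom 7: C, bond orders sum to 2 (valence 4) → 2 H
  atom 8: C, bond orders sum to 4 (valence 4) → 0 H
  atom 9: N, bond orders sum to 1 (valence 3) → 2 H
  atom 10: O, bond orders sum to 2 (valence 2) → 0 H
  atom 11: C, bond orders sum to 3 (valence 4) → 1 H
  atom 12: C, bond orders sum to 3 (valence 4) → 1 H
  atom 13: O, bond orders sum to 2 (valence 2) → 0 H
  atom 14: C, bond orders sum to 3 (valence 4) → 1 H
  atom 15: Cl (halogen, monovalent) → 0 H
  atom 16: C, bond orders sum to 2 (valence 4) → 2 H
  atom 17: C, bond orders sum to 2 (valence 4) → 2 H
  atom 18: Br (halogen, monovalent) → 0 H
Total hydrogens: 15.

15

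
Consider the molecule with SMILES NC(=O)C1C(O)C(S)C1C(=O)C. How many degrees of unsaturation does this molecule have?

Degree of unsaturation = (number of rings) + (number of π bonds).
Ring closures in the SMILES: 1.
π bonds: 2 double bonds (each 1 DoU) → 2 DoU from unsaturation.
Total DoU = 1 + 2 = 3.

3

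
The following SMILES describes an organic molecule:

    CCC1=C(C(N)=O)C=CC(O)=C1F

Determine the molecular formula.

C9H10FNO2

Walk through each heavy atom and fill implicit hydrogens from standard valence (C 4, N 3, O 2, S 2, halogen 1):
  atom 1: C, bond orders sum to 1 (valence 4) → 3 H
  atom 2: C, bond orders sum to 2 (valence 4) → 2 H
  atom 3: C, bond orders sum to 4 (valence 4) → 0 H
  atom 4: C, bond orders sum to 4 (valence 4) → 0 H
  atom 5: C, bond orders sum to 4 (valence 4) → 0 H
  atom 6: N, bond orders sum to 1 (valence 3) → 2 H
  atom 7: O, bond orders sum to 2 (valence 2) → 0 H
  atom 8: C, bond orders sum to 3 (valence 4) → 1 H
  atom 9: C, bond orders sum to 3 (valence 4) → 1 H
  atom 10: C, bond orders sum to 4 (valence 4) → 0 H
  atom 11: O, bond orders sum to 1 (valence 2) → 1 H
  atom 12: C, bond orders sum to 4 (valence 4) → 0 H
  atom 13: F (halogen, monovalent) → 0 H
Totals → C:9, H:10, F:1, N:1, O:2.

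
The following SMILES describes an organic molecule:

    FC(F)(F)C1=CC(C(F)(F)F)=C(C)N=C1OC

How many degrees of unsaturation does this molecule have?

4

Degree of unsaturation = (number of rings) + (number of π bonds).
Ring closures in the SMILES: 1.
π bonds: 3 double bonds (each 1 DoU) → 3 DoU from unsaturation.
Total DoU = 1 + 3 = 4.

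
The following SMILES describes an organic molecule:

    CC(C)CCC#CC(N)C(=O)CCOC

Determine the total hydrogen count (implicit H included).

Walk through each heavy atom and fill implicit hydrogens from standard valence (C 4, N 3, O 2, S 2, halogen 1):
  atom 1: C, bond orders sum to 1 (valence 4) → 3 H
  atom 2: C, bond orders sum to 3 (valence 4) → 1 H
  atom 3: C, bond orders sum to 1 (valence 4) → 3 H
  atom 4: C, bond orders sum to 2 (valence 4) → 2 H
  atom 5: C, bond orders sum to 2 (valence 4) → 2 H
  atom 6: C, bond orders sum to 4 (valence 4) → 0 H
  atom 7: C, bond orders sum to 4 (valence 4) → 0 H
  atom 8: C, bond orders sum to 3 (valence 4) → 1 H
  atom 9: N, bond orders sum to 1 (valence 3) → 2 H
  atom 10: C, bond orders sum to 4 (valence 4) → 0 H
  atom 11: O, bond orders sum to 2 (valence 2) → 0 H
  atom 12: C, bond orders sum to 2 (valence 4) → 2 H
  atom 13: C, bond orders sum to 2 (valence 4) → 2 H
  atom 14: O, bond orders sum to 2 (valence 2) → 0 H
  atom 15: C, bond orders sum to 1 (valence 4) → 3 H
Total hydrogens: 21.

21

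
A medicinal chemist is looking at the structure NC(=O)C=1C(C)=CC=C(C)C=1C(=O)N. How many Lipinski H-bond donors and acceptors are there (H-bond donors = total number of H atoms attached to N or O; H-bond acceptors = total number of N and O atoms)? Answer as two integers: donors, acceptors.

4, 4

Donors: find every N or O and count the H atoms it carries.
  atom 1 (N): bond orders sum to 1 → 2 H
  atom 3 (O): bond orders sum to 2 → 0 H
  atom 13 (O): bond orders sum to 2 → 0 H
  atom 14 (N): bond orders sum to 1 → 2 H
Lipinski HBD = 4.
Acceptors: N atoms = 2, O atoms = 2 → HBA = 4.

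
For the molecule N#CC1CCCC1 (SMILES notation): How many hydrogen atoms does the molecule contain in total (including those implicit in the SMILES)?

9

Walk through each heavy atom and fill implicit hydrogens from standard valence (C 4, N 3, O 2, S 2, halogen 1):
  atom 1: N, bond orders sum to 3 (valence 3) → 0 H
  atom 2: C, bond orders sum to 4 (valence 4) → 0 H
  atom 3: C, bond orders sum to 3 (valence 4) → 1 H
  atom 4: C, bond orders sum to 2 (valence 4) → 2 H
  atom 5: C, bond orders sum to 2 (valence 4) → 2 H
  atom 6: C, bond orders sum to 2 (valence 4) → 2 H
  atom 7: C, bond orders sum to 2 (valence 4) → 2 H
Total hydrogens: 9.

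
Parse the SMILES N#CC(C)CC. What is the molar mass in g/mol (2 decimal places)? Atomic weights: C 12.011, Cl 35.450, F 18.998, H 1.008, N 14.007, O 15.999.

83.13 g/mol

First, the molecular formula is C5H9N (counting implicit H from valence).
  C: 5 × 12.011 = 60.055
  H: 9 × 1.008 = 9.072
  N: 1 × 14.007 = 14.007
Sum: 5×12.011 + 9×1.008 + 1×14.007 = 83.134 → 83.13 g/mol.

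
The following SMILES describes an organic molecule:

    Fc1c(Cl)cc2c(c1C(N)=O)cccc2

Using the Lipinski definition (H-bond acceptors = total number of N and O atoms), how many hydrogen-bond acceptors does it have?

2

N atoms: 1; O atoms: 1.
Lipinski HBA = 1 + 1 = 2.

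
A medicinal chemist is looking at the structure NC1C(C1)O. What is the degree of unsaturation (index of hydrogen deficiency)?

1

Degree of unsaturation = (number of rings) + (number of π bonds).
Ring closures in the SMILES: 1.
π bonds: none → 0 DoU from unsaturation.
Total DoU = 1 + 0 = 1.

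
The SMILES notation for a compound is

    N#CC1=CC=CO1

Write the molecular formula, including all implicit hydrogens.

Walk through each heavy atom and fill implicit hydrogens from standard valence (C 4, N 3, O 2, S 2, halogen 1):
  atom 1: N, bond orders sum to 3 (valence 3) → 0 H
  atom 2: C, bond orders sum to 4 (valence 4) → 0 H
  atom 3: C, bond orders sum to 4 (valence 4) → 0 H
  atom 4: C, bond orders sum to 3 (valence 4) → 1 H
  atom 5: C, bond orders sum to 3 (valence 4) → 1 H
  atom 6: C, bond orders sum to 3 (valence 4) → 1 H
  atom 7: O, bond orders sum to 2 (valence 2) → 0 H
Totals → C:5, H:3, N:1, O:1.

C5H3NO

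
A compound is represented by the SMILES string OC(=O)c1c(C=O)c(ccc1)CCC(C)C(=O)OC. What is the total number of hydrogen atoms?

16

Walk through each heavy atom and fill implicit hydrogens from standard valence (C 4, N 3, O 2, S 2, halogen 1); for lowercase aromatic atoms, an aromatic c carries 1 H when it has two neighbours and 0 H with three, and aromatic n carries 0 H:
  atom 1: O, bond orders sum to 1 (valence 2) → 1 H
  atom 2: C, bond orders sum to 4 (valence 4) → 0 H
  atom 3: O, bond orders sum to 2 (valence 2) → 0 H
  atom 4: aromatic c, 3 neighbours → 0 H
  atom 5: aromatic c, 3 neighbours → 0 H
  atom 6: C, bond orders sum to 3 (valence 4) → 1 H
  atom 7: O, bond orders sum to 2 (valence 2) → 0 H
  atom 8: aromatic c, 3 neighbours → 0 H
  atom 9: aromatic c, 2 neighbours → 1 H
  atom 10: aromatic c, 2 neighbours → 1 H
  atom 11: aromatic c, 2 neighbours → 1 H
  atom 12: C, bond orders sum to 2 (valence 4) → 2 H
  atom 13: C, bond orders sum to 2 (valence 4) → 2 H
  atom 14: C, bond orders sum to 3 (valence 4) → 1 H
  atom 15: C, bond orders sum to 1 (valence 4) → 3 H
  atom 16: C, bond orders sum to 4 (valence 4) → 0 H
  atom 17: O, bond orders sum to 2 (valence 2) → 0 H
  atom 18: O, bond orders sum to 2 (valence 2) → 0 H
  atom 19: C, bond orders sum to 1 (valence 4) → 3 H
Total hydrogens: 16.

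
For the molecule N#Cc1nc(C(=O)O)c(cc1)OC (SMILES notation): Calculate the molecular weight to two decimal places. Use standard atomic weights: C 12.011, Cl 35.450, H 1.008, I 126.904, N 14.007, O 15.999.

First, the molecular formula is C8H6N2O3 (counting implicit H from valence).
  C: 8 × 12.011 = 96.088
  H: 6 × 1.008 = 6.048
  N: 2 × 14.007 = 28.014
  O: 3 × 15.999 = 47.997
Sum: 8×12.011 + 6×1.008 + 2×14.007 + 3×15.999 = 178.147 → 178.15 g/mol.

178.15 g/mol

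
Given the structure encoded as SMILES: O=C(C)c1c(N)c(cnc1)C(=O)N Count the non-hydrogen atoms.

13

Every atom symbol written in the SMILES (organic subset) is one heavy atom; implicit H are not written.
Heavy atoms by element → C:8, N:3, O:2.
Total: 13.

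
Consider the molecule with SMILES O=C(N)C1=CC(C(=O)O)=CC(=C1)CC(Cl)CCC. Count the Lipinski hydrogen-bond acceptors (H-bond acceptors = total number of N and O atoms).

4

N atoms: 1; O atoms: 3.
Lipinski HBA = 1 + 3 = 4.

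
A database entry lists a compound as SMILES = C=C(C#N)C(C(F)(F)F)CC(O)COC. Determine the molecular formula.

Walk through each heavy atom and fill implicit hydrogens from standard valence (C 4, N 3, O 2, S 2, halogen 1):
  atom 1: C, bond orders sum to 2 (valence 4) → 2 H
  atom 2: C, bond orders sum to 4 (valence 4) → 0 H
  atom 3: C, bond orders sum to 4 (valence 4) → 0 H
  atom 4: N, bond orders sum to 3 (valence 3) → 0 H
  atom 5: C, bond orders sum to 3 (valence 4) → 1 H
  atom 6: C, bond orders sum to 4 (valence 4) → 0 H
  atom 7: F (halogen, monovalent) → 0 H
  atom 8: F (halogen, monovalent) → 0 H
  atom 9: F (halogen, monovalent) → 0 H
  atom 10: C, bond orders sum to 2 (valence 4) → 2 H
  atom 11: C, bond orders sum to 3 (valence 4) → 1 H
  atom 12: O, bond orders sum to 1 (valence 2) → 1 H
  atom 13: C, bond orders sum to 2 (valence 4) → 2 H
  atom 14: O, bond orders sum to 2 (valence 2) → 0 H
  atom 15: C, bond orders sum to 1 (valence 4) → 3 H
Totals → C:9, H:12, F:3, N:1, O:2.

C9H12F3NO2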